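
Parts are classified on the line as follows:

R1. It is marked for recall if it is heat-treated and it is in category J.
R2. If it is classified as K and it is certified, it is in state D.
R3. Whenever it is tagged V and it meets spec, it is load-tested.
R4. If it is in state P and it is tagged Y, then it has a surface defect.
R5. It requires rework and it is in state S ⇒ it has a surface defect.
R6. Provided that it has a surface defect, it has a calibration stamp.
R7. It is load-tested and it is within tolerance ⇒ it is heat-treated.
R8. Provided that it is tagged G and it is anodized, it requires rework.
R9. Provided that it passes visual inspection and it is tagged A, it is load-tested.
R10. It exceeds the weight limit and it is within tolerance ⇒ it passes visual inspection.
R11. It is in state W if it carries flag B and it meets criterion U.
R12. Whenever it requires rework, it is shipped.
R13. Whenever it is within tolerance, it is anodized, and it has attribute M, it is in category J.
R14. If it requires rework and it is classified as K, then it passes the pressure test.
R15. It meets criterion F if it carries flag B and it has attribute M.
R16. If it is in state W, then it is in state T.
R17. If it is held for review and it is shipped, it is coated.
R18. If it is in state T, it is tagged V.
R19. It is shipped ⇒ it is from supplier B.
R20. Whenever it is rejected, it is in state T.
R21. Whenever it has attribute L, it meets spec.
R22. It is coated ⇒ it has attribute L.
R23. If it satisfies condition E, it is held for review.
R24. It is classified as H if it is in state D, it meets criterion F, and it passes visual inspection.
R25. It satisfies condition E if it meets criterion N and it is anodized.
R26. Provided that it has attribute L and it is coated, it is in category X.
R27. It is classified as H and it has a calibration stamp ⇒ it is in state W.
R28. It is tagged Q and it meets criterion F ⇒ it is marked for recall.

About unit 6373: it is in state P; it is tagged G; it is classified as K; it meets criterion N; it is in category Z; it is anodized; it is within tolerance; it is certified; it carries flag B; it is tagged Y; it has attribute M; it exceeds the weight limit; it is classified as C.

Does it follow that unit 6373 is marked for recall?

Yes

By R2 (it is classified as K, it is certified): it is in state D.
By R4 (it is in state P, it is tagged Y): it has a surface defect.
By R6 (it has a surface defect): it has a calibration stamp.
By R8 (it is tagged G, it is anodized): it requires rework.
By R10 (it exceeds the weight limit, it is within tolerance): it passes visual inspection.
By R12 (it requires rework): it is shipped.
By R13 (it is within tolerance, it is anodized, it has attribute M): it is in category J.
By R15 (it carries flag B, it has attribute M): it meets criterion F.
By R24 (it is in state D, it meets criterion F, it passes visual inspection): it is classified as H.
By R25 (it meets criterion N, it is anodized): it satisfies condition E.
By R27 (it is classified as H, it has a calibration stamp): it is in state W.
By R16 (it is in state W): it is in state T.
By R18 (it is in state T): it is tagged V.
By R23 (it satisfies condition E): it is held for review.
By R17 (it is held for review, it is shipped): it is coated.
By R22 (it is coated): it has attribute L.
By R21 (it has attribute L): it meets spec.
By R3 (it is tagged V, it meets spec): it is load-tested.
By R7 (it is load-tested, it is within tolerance): it is heat-treated.
By R1 (it is heat-treated, it is in category J): it is marked for recall.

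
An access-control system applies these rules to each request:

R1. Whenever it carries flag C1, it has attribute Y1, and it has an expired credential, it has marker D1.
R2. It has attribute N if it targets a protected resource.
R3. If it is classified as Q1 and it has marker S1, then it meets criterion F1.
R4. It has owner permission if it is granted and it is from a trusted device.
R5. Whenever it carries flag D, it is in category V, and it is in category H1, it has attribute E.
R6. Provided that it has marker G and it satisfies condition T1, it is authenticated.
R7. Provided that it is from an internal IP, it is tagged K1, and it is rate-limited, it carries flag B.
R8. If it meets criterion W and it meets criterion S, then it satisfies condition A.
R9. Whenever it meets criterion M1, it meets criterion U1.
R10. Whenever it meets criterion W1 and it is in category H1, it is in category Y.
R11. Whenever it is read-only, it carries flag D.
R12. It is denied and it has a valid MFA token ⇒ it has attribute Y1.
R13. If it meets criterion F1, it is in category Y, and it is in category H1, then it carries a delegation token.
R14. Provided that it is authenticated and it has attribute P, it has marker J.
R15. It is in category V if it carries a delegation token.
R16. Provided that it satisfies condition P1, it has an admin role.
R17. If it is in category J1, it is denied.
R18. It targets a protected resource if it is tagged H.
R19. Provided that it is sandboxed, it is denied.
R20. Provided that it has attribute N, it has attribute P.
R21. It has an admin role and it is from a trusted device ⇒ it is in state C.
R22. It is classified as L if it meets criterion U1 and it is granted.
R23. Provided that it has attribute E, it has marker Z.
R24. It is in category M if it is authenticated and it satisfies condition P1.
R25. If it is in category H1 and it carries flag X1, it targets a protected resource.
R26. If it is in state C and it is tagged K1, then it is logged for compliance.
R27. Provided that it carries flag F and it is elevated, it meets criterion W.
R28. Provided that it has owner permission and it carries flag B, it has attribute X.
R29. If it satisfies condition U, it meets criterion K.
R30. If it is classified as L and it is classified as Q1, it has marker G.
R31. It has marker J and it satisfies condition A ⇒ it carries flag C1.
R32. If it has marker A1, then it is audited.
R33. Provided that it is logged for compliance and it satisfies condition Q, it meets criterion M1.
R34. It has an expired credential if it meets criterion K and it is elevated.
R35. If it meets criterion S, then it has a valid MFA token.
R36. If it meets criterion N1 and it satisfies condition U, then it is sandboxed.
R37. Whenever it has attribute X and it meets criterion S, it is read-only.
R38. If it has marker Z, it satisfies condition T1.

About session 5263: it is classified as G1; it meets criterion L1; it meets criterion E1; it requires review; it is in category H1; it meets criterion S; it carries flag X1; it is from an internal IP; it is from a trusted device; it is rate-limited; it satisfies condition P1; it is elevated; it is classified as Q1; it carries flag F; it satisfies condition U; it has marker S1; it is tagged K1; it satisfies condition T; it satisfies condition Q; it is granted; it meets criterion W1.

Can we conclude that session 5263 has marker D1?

No

Forward chaining from the given facts derives: meets criterion F1, has owner permission, carries flag B, is in category Y, carries a delegation token, is in category V, has an admin role, is in state C, targets a protected resource, is logged for compliance, meets criterion W, has attribute X, meets criterion K, meets criterion M1, has an expired credential, has a valid MFA token, is read-only, has attribute N, satisfies condition A, meets criterion U1, carries flag D, has attribute P, is classified as L, has marker G, has attribute E, has marker Z, satisfies condition T1, is authenticated, has marker J, is in category M, carries flag C1.
The only rule concluding "it has marker D1" is R1, which needs "it has attribute Y1"; that is never established.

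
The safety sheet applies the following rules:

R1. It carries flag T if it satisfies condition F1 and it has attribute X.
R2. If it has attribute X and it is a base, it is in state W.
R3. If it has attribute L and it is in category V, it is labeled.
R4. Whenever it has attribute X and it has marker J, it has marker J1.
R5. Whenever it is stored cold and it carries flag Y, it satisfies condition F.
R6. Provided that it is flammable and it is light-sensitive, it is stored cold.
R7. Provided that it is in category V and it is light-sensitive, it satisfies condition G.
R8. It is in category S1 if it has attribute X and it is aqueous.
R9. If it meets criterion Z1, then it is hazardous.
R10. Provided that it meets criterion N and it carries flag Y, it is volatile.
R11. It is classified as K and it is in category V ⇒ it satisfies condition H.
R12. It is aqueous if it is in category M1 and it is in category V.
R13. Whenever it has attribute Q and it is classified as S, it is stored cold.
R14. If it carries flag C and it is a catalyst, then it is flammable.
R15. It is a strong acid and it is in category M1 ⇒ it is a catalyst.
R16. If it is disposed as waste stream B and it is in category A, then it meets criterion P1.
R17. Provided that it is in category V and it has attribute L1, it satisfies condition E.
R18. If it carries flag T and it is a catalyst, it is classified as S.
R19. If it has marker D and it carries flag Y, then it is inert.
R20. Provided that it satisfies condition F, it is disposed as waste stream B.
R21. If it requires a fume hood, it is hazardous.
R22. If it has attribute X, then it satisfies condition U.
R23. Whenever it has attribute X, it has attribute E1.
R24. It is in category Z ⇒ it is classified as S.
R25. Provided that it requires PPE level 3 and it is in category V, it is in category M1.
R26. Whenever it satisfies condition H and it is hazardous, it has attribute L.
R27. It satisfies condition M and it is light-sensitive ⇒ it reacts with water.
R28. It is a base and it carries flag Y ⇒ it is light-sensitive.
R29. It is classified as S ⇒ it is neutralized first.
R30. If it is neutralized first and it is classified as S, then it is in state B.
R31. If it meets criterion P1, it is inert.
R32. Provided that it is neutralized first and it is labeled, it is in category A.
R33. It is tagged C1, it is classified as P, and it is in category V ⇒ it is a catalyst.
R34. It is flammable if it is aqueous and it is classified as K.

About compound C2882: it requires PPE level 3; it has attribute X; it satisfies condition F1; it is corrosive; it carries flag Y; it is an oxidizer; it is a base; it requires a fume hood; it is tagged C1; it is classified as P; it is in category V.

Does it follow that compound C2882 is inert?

No

Forward chaining from the given facts derives: carries flag T, is in state W, is hazardous, satisfies condition U, has attribute E1, is in category M1, is light-sensitive, is a catalyst, satisfies condition G, is aqueous, is classified as S, is neutralized first, is in state B, is in category S1.
Rules concluding "it is inert": R19 needs "it has marker D"; R31 needs "it meets criterion P1" — none of these are established.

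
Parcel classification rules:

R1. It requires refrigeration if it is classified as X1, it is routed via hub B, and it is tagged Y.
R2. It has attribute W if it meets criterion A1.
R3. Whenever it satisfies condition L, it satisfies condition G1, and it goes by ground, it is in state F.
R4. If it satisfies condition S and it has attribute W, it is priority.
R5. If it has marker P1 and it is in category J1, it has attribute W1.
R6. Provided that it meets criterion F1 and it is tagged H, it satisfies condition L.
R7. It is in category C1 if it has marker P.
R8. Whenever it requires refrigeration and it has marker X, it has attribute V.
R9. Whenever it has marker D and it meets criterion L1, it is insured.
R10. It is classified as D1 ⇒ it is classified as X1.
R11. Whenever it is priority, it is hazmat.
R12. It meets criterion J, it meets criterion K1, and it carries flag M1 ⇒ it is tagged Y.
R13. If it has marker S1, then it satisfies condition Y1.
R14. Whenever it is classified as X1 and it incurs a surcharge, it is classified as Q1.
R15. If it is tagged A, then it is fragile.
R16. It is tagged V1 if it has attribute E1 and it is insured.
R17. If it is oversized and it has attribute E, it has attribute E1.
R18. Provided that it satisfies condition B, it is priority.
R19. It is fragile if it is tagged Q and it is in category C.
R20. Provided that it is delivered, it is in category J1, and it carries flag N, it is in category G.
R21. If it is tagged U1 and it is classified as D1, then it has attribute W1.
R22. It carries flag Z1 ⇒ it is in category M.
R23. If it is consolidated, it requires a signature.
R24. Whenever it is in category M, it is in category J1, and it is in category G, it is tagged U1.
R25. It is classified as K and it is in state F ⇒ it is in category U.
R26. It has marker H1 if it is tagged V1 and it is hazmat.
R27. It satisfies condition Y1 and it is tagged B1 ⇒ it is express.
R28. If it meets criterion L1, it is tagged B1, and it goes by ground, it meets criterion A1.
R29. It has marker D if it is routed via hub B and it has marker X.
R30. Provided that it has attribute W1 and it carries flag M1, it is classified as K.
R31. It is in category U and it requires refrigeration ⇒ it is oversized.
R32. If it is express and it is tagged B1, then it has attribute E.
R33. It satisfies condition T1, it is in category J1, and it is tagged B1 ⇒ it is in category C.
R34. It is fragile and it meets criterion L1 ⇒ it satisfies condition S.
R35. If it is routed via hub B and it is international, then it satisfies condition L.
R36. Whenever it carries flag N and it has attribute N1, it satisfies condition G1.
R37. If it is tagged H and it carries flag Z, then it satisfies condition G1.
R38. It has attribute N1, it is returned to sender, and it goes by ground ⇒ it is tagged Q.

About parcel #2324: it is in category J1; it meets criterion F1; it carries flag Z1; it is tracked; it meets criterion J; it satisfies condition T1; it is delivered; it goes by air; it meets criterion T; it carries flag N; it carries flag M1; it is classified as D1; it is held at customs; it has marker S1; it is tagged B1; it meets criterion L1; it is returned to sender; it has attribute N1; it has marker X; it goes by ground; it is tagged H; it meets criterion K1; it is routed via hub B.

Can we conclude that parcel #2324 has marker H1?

By R6 (it meets criterion F1, it is tagged H): it satisfies condition L.
By R10 (it is classified as D1): it is classified as X1.
By R12 (it meets criterion J, it meets criterion K1, it carries flag M1): it is tagged Y.
By R13 (it has marker S1): it satisfies condition Y1.
By R20 (it is delivered, it is in category J1, it carries flag N): it is in category G.
By R22 (it carries flag Z1): it is in category M.
By R24 (it is in category M, it is in category J1, it is in category G): it is tagged U1.
By R27 (it satisfies condition Y1, it is tagged B1): it is express.
By R28 (it meets criterion L1, it is tagged B1, it goes by ground): it meets criterion A1.
By R29 (it is routed via hub B, it has marker X): it has marker D.
By R32 (it is express, it is tagged B1): it has attribute E.
By R33 (it satisfies condition T1, it is in category J1, it is tagged B1): it is in category C.
By R36 (it carries flag N, it has attribute N1): it satisfies condition G1.
By R38 (it has attribute N1, it is returned to sender, it goes by ground): it is tagged Q.
By R1 (it is classified as X1, it is routed via hub B, it is tagged Y): it requires refrigeration.
By R2 (it meets criterion A1): it has attribute W.
By R3 (it satisfies condition L, it satisfies condition G1, it goes by ground): it is in state F.
By R9 (it has marker D, it meets criterion L1): it is insured.
By R19 (it is tagged Q, it is in category C): it is fragile.
By R21 (it is tagged U1, it is classified as D1): it has attribute W1.
By R30 (it has attribute W1, it carries flag M1): it is classified as K.
By R34 (it is fragile, it meets criterion L1): it satisfies condition S.
By R4 (it satisfies condition S, it has attribute W): it is priority.
By R11 (it is priority): it is hazmat.
By R25 (it is classified as K, it is in state F): it is in category U.
By R31 (it is in category U, it requires refrigeration): it is oversized.
By R17 (it is oversized, it has attribute E): it has attribute E1.
By R16 (it has attribute E1, it is insured): it is tagged V1.
By R26 (it is tagged V1, it is hazmat): it has marker H1.

Yes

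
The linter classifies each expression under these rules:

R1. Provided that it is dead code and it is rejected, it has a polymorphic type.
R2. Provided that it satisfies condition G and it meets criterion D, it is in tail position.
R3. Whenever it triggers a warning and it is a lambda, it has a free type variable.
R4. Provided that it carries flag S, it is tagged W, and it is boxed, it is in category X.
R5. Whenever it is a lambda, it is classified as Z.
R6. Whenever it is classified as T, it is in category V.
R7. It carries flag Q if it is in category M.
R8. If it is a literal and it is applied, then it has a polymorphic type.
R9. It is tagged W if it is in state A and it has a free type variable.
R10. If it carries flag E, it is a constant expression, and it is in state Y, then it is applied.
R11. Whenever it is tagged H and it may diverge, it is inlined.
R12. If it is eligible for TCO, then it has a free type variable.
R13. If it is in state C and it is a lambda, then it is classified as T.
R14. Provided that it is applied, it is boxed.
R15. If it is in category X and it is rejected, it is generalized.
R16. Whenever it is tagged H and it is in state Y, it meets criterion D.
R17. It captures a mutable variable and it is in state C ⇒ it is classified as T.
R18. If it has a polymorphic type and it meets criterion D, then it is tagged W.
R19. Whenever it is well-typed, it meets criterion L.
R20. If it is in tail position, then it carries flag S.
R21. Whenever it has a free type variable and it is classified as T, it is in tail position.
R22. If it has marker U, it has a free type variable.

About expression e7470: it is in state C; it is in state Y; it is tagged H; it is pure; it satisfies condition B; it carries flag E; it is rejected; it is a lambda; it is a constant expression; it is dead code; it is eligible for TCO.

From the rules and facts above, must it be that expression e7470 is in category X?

By R1 (it is dead code, it is rejected): it has a polymorphic type.
By R10 (it carries flag E, it is a constant expression, it is in state Y): it is applied.
By R12 (it is eligible for TCO): it has a free type variable.
By R13 (it is in state C, it is a lambda): it is classified as T.
By R14 (it is applied): it is boxed.
By R16 (it is tagged H, it is in state Y): it meets criterion D.
By R18 (it has a polymorphic type, it meets criterion D): it is tagged W.
By R21 (it has a free type variable, it is classified as T): it is in tail position.
By R20 (it is in tail position): it carries flag S.
By R4 (it carries flag S, it is tagged W, it is boxed): it is in category X.

Yes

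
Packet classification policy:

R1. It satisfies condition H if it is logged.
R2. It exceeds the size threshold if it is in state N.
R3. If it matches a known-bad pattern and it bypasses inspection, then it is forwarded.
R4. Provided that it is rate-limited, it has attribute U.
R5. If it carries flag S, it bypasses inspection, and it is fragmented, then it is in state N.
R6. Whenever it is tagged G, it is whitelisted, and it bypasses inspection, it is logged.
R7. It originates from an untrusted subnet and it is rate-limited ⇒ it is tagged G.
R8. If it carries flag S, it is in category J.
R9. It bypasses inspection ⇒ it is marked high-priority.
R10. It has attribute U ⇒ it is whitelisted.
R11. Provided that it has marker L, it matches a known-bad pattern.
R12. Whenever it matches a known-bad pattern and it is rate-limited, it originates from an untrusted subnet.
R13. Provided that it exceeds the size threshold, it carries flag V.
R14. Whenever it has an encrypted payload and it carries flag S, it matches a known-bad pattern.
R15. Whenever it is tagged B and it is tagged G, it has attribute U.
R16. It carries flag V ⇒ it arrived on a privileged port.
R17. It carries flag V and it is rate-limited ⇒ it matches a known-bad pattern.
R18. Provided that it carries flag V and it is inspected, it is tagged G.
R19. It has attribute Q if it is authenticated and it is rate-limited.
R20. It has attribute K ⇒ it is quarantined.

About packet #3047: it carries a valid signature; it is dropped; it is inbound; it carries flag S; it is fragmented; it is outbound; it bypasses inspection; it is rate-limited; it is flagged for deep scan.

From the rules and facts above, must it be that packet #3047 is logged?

Yes

By R4 (it is rate-limited): it has attribute U.
By R5 (it carries flag S, it bypasses inspection, it is fragmented): it is in state N.
By R10 (it has attribute U): it is whitelisted.
By R2 (it is in state N): it exceeds the size threshold.
By R13 (it exceeds the size threshold): it carries flag V.
By R17 (it carries flag V, it is rate-limited): it matches a known-bad pattern.
By R12 (it matches a known-bad pattern, it is rate-limited): it originates from an untrusted subnet.
By R7 (it originates from an untrusted subnet, it is rate-limited): it is tagged G.
By R6 (it is tagged G, it is whitelisted, it bypasses inspection): it is logged.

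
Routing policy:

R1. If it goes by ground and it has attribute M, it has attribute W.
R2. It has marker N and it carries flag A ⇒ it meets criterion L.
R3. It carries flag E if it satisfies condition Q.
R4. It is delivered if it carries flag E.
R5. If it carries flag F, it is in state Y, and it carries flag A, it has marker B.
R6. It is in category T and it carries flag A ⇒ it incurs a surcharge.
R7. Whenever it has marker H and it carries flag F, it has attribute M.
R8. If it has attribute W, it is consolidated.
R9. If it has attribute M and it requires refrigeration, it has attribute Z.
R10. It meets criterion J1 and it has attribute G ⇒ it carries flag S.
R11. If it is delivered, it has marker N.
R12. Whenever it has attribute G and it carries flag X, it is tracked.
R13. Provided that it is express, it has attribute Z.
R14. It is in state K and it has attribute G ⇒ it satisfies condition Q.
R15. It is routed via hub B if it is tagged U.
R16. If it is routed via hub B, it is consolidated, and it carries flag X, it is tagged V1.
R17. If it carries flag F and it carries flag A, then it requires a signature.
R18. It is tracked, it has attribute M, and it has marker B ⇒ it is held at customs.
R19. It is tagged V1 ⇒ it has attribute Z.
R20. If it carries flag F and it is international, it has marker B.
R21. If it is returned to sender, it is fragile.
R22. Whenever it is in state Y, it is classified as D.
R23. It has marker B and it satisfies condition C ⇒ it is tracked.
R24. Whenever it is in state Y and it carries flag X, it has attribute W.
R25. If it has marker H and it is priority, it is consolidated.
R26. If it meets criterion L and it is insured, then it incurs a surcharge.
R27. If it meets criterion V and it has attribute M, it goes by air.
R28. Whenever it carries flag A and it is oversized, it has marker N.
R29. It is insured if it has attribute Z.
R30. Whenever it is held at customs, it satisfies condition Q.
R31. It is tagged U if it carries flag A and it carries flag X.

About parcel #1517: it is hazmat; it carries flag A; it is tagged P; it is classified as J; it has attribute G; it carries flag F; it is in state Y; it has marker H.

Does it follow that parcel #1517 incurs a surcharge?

Forward chaining from the given facts derives: has marker B, has attribute M, requires a signature, is classified as D.
Rules concluding "it incurs a surcharge": R6 needs "it is in category T"; R26 needs "it meets criterion L" — none of these are established.

No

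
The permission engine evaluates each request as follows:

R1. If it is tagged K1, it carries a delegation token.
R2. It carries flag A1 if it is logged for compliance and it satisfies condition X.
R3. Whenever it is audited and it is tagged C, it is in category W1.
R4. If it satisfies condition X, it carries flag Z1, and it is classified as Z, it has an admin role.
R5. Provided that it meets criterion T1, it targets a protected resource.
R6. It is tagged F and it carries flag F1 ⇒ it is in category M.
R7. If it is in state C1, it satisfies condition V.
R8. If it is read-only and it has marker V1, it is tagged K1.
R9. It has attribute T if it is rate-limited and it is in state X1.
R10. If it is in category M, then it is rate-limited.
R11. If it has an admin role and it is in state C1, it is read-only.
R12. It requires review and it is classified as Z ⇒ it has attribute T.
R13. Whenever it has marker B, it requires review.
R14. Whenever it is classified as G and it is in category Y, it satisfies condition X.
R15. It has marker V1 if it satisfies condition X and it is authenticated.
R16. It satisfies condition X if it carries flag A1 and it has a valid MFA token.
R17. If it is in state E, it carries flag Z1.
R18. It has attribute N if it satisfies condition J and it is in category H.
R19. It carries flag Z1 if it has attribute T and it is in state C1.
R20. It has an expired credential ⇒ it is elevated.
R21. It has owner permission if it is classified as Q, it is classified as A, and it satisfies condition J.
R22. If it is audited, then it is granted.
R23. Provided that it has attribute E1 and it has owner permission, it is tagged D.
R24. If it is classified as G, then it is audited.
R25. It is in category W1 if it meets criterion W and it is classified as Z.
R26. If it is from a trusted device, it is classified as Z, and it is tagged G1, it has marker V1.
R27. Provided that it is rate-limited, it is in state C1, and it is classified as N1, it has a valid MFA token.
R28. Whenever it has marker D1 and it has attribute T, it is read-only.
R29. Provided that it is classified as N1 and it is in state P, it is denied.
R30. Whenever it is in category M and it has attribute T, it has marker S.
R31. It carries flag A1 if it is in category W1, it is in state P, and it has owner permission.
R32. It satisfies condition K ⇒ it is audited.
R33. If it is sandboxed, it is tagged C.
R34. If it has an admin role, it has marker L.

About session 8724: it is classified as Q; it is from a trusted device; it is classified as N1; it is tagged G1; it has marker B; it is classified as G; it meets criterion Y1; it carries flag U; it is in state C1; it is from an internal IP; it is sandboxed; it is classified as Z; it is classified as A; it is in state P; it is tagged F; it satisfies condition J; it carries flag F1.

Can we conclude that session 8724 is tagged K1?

Yes

By R6 (it is tagged F, it carries flag F1): it is in category M.
By R10 (it is in category M): it is rate-limited.
By R13 (it has marker B): it requires review.
By R21 (it is classified as Q, it is classified as A, it satisfies condition J): it has owner permission.
By R24 (it is classified as G): it is audited.
By R26 (it is from a trusted device, it is classified as Z, it is tagged G1): it has marker V1.
By R27 (it is rate-limited, it is in state C1, it is classified as N1): it has a valid MFA token.
By R33 (it is sandboxed): it is tagged C.
By R3 (it is audited, it is tagged C): it is in category W1.
By R12 (it requires review, it is classified as Z): it has attribute T.
By R19 (it has attribute T, it is in state C1): it carries flag Z1.
By R31 (it is in category W1, it is in state P, it has owner permission): it carries flag A1.
By R16 (it carries flag A1, it has a valid MFA token): it satisfies condition X.
By R4 (it satisfies condition X, it carries flag Z1, it is classified as Z): it has an admin role.
By R11 (it has an admin role, it is in state C1): it is read-only.
By R8 (it is read-only, it has marker V1): it is tagged K1.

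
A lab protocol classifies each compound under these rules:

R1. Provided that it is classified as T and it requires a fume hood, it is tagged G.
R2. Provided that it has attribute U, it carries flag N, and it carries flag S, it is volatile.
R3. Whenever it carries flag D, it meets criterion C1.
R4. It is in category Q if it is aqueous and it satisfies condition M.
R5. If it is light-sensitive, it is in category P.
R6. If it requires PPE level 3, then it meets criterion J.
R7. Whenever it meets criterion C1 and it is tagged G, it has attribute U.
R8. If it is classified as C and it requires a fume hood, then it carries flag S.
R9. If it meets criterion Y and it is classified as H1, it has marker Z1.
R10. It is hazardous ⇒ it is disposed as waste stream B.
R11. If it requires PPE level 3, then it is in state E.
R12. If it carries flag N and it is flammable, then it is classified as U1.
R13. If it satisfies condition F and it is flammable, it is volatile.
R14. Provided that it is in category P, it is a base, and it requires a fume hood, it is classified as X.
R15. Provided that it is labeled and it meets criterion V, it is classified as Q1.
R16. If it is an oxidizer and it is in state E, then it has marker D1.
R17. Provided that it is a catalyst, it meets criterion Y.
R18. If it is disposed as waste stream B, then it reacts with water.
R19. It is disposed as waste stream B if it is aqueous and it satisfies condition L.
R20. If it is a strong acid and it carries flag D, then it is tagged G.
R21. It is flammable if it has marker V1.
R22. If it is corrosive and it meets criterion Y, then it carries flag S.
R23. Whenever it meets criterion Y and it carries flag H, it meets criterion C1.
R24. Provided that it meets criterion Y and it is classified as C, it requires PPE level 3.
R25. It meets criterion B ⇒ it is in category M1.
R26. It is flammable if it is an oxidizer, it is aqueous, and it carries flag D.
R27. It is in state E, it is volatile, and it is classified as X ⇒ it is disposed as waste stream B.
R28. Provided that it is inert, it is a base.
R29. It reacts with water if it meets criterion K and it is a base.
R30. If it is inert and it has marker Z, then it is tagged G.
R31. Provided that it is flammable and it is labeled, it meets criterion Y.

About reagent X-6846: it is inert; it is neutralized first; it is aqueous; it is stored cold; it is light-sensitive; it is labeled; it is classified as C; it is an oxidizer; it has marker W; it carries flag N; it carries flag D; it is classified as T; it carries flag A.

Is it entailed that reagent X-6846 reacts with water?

No

Forward chaining from the given facts derives: meets criterion C1, is in category P, is flammable, is a base, meets criterion Y, is classified as U1, requires PPE level 3, meets criterion J, is in state E, has marker D1.
Rules concluding "it reacts with water": R18 needs "it is disposed as waste stream B"; R29 needs "it meets criterion K" — none of these are established.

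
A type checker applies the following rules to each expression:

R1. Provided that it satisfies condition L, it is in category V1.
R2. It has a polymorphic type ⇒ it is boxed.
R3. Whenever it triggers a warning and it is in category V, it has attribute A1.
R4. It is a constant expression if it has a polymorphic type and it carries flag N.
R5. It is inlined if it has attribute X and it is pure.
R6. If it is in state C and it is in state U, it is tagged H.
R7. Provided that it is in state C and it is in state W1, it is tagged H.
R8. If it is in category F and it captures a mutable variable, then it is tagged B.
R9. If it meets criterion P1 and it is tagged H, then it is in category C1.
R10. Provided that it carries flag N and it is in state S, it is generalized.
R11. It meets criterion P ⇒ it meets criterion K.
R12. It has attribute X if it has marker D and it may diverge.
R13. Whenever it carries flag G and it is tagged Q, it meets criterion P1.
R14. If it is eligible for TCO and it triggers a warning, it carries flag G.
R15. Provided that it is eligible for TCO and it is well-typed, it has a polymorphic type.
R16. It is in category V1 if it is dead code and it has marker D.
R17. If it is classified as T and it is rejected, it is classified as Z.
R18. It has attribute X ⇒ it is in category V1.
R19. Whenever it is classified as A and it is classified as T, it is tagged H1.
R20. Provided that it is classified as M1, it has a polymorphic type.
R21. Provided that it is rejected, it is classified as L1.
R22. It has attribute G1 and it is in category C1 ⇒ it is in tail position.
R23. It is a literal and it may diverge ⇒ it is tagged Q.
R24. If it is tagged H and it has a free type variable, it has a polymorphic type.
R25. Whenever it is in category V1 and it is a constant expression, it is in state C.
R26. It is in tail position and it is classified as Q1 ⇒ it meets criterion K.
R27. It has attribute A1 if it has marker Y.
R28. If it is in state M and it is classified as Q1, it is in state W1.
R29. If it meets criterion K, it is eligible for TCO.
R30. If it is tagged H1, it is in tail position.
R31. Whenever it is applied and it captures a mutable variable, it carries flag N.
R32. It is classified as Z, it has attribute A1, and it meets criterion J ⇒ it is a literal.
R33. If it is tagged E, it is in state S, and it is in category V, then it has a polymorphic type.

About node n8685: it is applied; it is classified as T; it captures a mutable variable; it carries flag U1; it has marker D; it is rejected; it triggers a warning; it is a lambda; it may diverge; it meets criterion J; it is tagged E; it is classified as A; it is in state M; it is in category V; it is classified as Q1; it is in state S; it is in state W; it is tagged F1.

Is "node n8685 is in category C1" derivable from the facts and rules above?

Yes

By R3 (it triggers a warning, it is in category V): it has attribute A1.
By R12 (it has marker D, it may diverge): it has attribute X.
By R17 (it is classified as T, it is rejected): it is classified as Z.
By R18 (it has attribute X): it is in category V1.
By R19 (it is classified as A, it is classified as T): it is tagged H1.
By R28 (it is in state M, it is classified as Q1): it is in state W1.
By R30 (it is tagged H1): it is in tail position.
By R31 (it is applied, it captures a mutable variable): it carries flag N.
By R32 (it is classified as Z, it has attribute A1, it meets criterion J): it is a literal.
By R33 (it is tagged E, it is in state S, it is in category V): it has a polymorphic type.
By R4 (it has a polymorphic type, it carries flag N): it is a constant expression.
By R23 (it is a literal, it may diverge): it is tagged Q.
By R25 (it is in category V1, it is a constant expression): it is in state C.
By R26 (it is in tail position, it is classified as Q1): it meets criterion K.
By R29 (it meets criterion K): it is eligible for TCO.
By R7 (it is in state C, it is in state W1): it is tagged H.
By R14 (it is eligible for TCO, it triggers a warning): it carries flag G.
By R13 (it carries flag G, it is tagged Q): it meets criterion P1.
By R9 (it meets criterion P1, it is tagged H): it is in category C1.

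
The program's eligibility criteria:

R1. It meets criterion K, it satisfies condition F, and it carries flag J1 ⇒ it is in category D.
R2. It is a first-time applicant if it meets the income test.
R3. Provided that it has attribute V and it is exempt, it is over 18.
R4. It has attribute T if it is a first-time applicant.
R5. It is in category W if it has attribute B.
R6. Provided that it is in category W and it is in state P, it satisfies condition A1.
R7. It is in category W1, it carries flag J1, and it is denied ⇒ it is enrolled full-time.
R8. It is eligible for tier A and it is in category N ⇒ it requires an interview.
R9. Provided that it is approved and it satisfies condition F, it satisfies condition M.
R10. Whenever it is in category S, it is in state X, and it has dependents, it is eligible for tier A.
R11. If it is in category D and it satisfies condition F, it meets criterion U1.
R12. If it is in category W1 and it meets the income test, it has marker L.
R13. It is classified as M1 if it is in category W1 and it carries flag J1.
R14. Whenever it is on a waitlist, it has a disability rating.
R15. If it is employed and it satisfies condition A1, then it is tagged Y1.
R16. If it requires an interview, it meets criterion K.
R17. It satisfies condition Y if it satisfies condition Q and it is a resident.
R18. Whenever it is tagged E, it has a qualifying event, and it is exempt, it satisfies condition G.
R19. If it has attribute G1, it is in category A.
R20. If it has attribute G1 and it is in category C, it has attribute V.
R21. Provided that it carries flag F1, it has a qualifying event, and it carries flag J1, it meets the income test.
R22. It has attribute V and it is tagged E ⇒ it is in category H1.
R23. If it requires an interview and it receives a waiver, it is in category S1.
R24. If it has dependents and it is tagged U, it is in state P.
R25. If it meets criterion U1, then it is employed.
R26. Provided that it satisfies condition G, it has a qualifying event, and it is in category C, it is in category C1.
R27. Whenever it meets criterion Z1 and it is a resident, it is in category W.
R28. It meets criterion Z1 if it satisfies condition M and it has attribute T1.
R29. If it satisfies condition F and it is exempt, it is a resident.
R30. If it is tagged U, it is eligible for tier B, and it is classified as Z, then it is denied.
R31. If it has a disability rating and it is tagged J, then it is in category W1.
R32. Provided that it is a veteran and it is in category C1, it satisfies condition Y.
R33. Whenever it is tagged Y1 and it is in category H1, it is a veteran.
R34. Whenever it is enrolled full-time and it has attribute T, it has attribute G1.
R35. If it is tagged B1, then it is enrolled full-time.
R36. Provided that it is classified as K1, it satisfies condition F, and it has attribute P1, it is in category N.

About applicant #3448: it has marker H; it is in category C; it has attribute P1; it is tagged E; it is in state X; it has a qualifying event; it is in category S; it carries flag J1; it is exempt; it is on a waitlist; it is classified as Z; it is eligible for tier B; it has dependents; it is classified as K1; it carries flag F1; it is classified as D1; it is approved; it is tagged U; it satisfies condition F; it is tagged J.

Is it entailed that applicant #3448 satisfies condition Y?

Forward chaining from the given facts derives: satisfies condition M, is eligible for tier A, has a disability rating, satisfies condition G, meets the income test, is in state P, is in category C1, is a resident, is denied, is in category W1, is in category N, is a first-time applicant, has attribute T, is enrolled full-time, requires an interview, has marker L, is classified as M1, meets criterion K, has attribute G1, is in category D, meets criterion U1, is in category A, has attribute V, is in category H1, is employed, is over 18.
Rules concluding "it satisfies condition Y": R17 needs "it satisfies condition Q"; R32 needs "it is a veteran" — none of these are established.

No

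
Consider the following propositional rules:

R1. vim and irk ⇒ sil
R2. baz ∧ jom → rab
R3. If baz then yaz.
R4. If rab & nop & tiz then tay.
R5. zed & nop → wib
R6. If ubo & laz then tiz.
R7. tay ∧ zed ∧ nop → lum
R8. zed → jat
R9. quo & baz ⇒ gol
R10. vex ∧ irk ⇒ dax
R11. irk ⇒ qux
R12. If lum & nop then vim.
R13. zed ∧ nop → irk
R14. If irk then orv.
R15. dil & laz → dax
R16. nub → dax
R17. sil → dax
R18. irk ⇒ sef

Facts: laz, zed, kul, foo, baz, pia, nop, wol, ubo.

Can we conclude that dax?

No

Forward chaining from the given facts derives: yaz, wib, tiz, jat, irk, orv, sef, qux.
Rules concluding dax: R10 needs vex; R15 needs dil; R16 needs nub; R17 needs sil — none of these are established.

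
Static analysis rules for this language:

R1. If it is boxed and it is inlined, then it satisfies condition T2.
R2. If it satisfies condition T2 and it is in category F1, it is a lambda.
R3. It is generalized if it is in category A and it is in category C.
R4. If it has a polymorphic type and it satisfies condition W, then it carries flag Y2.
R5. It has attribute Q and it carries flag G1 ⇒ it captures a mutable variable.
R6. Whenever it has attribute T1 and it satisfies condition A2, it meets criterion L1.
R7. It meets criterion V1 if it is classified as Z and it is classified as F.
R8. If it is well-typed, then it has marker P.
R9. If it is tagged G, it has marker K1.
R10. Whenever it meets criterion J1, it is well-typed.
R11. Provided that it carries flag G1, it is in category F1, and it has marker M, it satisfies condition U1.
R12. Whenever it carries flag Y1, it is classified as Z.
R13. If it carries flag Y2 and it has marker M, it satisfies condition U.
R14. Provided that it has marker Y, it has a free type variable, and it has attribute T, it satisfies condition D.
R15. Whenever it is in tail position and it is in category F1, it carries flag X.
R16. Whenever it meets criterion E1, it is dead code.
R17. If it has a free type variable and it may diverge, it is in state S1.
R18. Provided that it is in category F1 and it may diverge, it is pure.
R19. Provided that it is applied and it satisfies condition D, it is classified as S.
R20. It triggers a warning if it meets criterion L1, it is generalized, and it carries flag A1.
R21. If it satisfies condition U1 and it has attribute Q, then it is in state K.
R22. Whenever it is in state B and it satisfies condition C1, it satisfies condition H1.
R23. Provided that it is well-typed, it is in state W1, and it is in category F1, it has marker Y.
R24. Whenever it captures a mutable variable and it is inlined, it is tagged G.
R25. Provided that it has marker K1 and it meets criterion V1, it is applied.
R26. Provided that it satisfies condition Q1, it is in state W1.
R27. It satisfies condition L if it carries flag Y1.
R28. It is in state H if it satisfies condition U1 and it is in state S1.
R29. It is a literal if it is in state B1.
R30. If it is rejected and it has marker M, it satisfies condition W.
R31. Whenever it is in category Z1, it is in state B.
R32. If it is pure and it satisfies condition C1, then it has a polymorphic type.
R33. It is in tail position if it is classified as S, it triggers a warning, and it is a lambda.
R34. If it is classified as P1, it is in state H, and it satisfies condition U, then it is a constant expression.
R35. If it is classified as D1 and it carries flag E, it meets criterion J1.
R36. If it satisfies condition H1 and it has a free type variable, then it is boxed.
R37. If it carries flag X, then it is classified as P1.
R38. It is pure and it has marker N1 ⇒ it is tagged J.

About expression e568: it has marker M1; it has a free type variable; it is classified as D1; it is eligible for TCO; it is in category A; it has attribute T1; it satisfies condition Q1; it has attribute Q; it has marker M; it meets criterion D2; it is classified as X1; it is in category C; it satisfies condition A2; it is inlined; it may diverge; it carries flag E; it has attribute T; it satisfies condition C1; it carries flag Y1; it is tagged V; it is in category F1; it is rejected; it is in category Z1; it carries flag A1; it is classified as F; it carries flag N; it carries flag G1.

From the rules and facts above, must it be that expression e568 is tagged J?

Forward chaining from the given facts derives: is generalized, captures a mutable variable, meets criterion L1, satisfies condition U1, is classified as Z, is in state S1, is pure, triggers a warning, is in state K, is tagged G, is in state W1, satisfies condition L, is in state H, satisfies condition W, is in state B, has a polymorphic type, meets criterion J1, carries flag Y2, meets criterion V1, has marker K1, is well-typed, satisfies condition U, satisfies condition H1, has marker Y, is applied, is boxed, satisfies condition T2, is a lambda, has marker P, satisfies condition D, is classified as S, is in tail position, carries flag X, is classified as P1, is a constant expression.
The only rule concluding "it is tagged J" is R38, which needs "it has marker N1"; that is never established.

No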